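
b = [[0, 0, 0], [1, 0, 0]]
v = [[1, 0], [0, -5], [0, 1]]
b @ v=[[0, 0], [1, 0]]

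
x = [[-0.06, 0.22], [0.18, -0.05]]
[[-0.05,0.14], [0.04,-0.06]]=x@[[0.17,  -0.18], [-0.18,  0.60]]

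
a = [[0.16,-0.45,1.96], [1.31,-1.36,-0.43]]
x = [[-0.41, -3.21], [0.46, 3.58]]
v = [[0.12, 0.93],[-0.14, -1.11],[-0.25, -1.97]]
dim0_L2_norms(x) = [0.62, 4.81]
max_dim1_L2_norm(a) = 2.02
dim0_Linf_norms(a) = [1.31, 1.36, 1.96]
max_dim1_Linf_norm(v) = 1.97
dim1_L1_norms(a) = [2.57, 3.1]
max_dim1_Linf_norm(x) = 3.58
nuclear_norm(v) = 2.47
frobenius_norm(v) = 2.46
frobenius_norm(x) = 4.85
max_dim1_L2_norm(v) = 1.99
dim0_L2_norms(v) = [0.31, 2.44]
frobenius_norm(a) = 2.80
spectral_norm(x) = 4.85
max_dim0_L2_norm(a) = 2.01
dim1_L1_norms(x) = [3.62, 4.04]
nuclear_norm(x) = 4.85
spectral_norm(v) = 2.46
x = a @ v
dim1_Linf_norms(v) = [0.93, 1.11, 1.97]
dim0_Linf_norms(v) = [0.25, 1.97]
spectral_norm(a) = 2.02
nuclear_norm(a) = 3.95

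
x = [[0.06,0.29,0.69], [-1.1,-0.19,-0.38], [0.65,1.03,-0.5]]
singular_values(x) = [1.53, 1.01, 0.58]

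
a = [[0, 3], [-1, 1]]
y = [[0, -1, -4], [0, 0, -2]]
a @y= [[0, 0, -6], [0, 1, 2]]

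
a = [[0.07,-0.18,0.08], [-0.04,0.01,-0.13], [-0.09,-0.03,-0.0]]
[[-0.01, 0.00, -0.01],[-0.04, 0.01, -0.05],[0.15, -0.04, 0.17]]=a @ [[-1.57, 0.39, -1.82],[-0.2, 0.05, -0.23],[0.81, -0.20, 0.94]]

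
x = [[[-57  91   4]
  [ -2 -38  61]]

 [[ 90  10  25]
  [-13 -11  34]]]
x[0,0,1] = 91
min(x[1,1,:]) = -13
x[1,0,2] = 25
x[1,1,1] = -11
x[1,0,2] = 25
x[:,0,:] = [[-57, 91, 4], [90, 10, 25]]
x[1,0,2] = 25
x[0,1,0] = -2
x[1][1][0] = -13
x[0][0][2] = 4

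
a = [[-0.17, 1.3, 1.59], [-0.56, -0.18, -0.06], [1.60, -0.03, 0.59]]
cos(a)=[[0.22, 0.27, -0.17], [-0.07, 1.29, 0.38], [-0.22, -0.87, -0.18]]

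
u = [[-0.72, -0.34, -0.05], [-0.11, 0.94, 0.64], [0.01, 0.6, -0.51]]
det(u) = 0.64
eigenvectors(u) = [[-0.17, 0.79, -0.78], [0.93, -0.18, -0.26], [0.33, 0.59, 0.57]]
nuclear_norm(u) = 2.68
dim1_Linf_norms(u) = [0.72, 0.94, 0.6]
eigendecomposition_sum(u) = [[0.01, -0.19, -0.07], [-0.06, 1.04, 0.39], [-0.02, 0.37, 0.14]] + [[-0.34, 0.09, -0.43], [0.08, -0.02, 0.10], [-0.26, 0.06, -0.32]] + [[-0.39, -0.23, 0.45], [-0.13, -0.08, 0.15], [0.29, 0.17, -0.33]]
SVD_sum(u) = [[-0.05,-0.4,-0.15], [0.14,1.0,0.37], [0.05,0.36,0.13]] + [[-0.3, -0.09, 0.36], [-0.23, -0.07, 0.28], [0.32, 0.1, -0.38]] + [[-0.37,0.15,-0.26], [-0.02,0.01,-0.01], [-0.36,0.15,-0.26]]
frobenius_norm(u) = 1.60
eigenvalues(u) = [1.19, -0.68, -0.8]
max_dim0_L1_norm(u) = 1.88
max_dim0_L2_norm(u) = 1.17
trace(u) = -0.29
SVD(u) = [[0.35, -0.61, -0.71], [-0.88, -0.47, -0.03], [-0.31, 0.64, -0.7]] @ diag([1.2231165579007495, 0.7900055642150834, 0.6647383652973777]) @ [[-0.13, -0.93, -0.35], [0.63, 0.2, -0.75], [0.77, -0.31, 0.56]]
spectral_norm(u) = 1.22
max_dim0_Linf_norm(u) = 0.94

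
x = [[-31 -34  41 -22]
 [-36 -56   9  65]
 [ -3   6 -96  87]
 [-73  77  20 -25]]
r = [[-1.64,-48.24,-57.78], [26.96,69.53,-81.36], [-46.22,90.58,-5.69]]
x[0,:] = [-31, -34, 41, -22]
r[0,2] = -57.78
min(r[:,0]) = -46.22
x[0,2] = 41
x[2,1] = 6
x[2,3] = 87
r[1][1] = 69.53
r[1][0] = 26.96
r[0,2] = -57.78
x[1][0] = -36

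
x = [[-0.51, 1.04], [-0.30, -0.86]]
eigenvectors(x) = [[0.88+0.00j, (0.88-0j)],[-0.15+0.45j, -0.15-0.45j]]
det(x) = 0.75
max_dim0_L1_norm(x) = 1.9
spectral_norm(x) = 1.37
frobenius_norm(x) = 1.47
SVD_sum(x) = [[-0.2, 1.10],[0.14, -0.78]] + [[-0.31, -0.06], [-0.44, -0.08]]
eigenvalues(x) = [(-0.68+0.53j), (-0.68-0.53j)]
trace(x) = -1.37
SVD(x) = [[-0.81, 0.58],[0.58, 0.81]] @ diag([1.3674865746519964, 0.5488902150216837]) @ [[0.18, -0.98], [-0.98, -0.18]]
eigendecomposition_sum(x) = [[-0.26+0.38j, (0.52+0.67j)],[(-0.15-0.19j), (-0.43+0.15j)]] + [[-0.26-0.38j, (0.52-0.67j)], [-0.15+0.19j, (-0.43-0.15j)]]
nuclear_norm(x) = 1.92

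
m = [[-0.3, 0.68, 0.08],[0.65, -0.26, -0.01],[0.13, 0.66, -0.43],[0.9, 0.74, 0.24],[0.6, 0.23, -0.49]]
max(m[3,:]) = 0.904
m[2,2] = -0.431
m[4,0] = 0.6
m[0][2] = 0.08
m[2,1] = 0.656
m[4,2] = -0.491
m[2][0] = 0.13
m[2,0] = 0.13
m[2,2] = -0.431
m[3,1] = 0.736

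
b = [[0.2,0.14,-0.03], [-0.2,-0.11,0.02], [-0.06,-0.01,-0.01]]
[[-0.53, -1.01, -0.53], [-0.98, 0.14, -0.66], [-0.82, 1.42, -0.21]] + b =[[-0.33, -0.87, -0.56],[-1.18, 0.03, -0.64],[-0.88, 1.41, -0.22]]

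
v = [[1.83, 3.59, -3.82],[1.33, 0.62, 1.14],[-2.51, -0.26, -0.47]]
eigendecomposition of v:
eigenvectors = [[-0.88, -0.71, -0.38], [-0.17, 0.40, 0.72], [0.45, -0.58, 0.58]]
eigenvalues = [4.49, -3.35, 0.84]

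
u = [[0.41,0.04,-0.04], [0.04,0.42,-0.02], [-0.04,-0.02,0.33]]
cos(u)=[[0.92, -0.02, 0.01], [-0.02, 0.91, 0.01], [0.01, 0.01, 0.95]]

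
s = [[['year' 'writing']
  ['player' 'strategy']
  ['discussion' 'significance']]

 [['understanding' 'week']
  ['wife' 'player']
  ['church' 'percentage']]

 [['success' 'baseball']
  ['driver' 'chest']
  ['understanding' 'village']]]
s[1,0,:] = ['understanding', 'week']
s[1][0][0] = 'understanding'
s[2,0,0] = 'success'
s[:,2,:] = [['discussion', 'significance'], ['church', 'percentage'], ['understanding', 'village']]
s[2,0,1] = 'baseball'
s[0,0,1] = 'writing'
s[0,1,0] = 'player'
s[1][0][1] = 'week'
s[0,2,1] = 'significance'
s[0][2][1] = 'significance'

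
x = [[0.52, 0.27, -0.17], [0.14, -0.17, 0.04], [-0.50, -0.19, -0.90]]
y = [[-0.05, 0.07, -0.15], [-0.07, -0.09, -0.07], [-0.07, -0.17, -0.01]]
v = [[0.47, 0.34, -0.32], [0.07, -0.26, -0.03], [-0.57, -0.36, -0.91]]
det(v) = 0.19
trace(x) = -0.55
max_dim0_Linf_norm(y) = 0.17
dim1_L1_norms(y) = [0.27, 0.23, 0.25]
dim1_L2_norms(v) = [0.66, 0.27, 1.13]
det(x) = 0.13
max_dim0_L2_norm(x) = 0.92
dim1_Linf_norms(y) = [0.15, 0.09, 0.17]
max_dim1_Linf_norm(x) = 0.9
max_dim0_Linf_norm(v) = 0.91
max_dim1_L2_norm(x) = 1.05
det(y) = 0.00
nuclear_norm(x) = 1.86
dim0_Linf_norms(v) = [0.57, 0.36, 0.91]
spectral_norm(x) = 1.07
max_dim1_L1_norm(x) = 1.59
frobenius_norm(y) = 0.29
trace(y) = -0.15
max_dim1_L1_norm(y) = 0.27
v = y + x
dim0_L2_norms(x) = [0.73, 0.37, 0.92]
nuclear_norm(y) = 0.40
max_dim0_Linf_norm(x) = 0.9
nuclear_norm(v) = 2.05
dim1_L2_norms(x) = [0.61, 0.22, 1.05]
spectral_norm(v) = 1.14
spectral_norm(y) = 0.22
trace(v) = -0.70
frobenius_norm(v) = 1.34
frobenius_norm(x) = 1.23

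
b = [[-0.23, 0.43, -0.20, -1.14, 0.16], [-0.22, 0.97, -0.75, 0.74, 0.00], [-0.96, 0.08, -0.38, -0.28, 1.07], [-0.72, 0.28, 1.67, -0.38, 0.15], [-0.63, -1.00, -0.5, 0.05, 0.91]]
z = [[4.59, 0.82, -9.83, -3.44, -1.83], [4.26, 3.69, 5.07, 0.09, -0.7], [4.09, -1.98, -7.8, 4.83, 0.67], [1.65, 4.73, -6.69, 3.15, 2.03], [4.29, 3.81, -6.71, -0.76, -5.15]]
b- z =[[-4.82, -0.39, 9.63, 2.3, 1.99], [-4.48, -2.72, -5.82, 0.65, 0.7], [-5.05, 2.06, 7.42, -5.11, 0.4], [-2.37, -4.45, 8.36, -3.53, -1.88], [-4.92, -4.81, 6.21, 0.81, 6.06]]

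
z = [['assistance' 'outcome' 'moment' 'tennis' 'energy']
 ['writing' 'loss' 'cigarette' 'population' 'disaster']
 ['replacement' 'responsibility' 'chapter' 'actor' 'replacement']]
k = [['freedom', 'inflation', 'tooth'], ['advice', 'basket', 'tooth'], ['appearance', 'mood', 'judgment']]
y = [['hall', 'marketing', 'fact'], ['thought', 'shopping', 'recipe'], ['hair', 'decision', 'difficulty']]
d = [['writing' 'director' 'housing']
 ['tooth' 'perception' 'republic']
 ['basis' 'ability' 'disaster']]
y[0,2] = 'fact'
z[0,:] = ['assistance', 'outcome', 'moment', 'tennis', 'energy']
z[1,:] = ['writing', 'loss', 'cigarette', 'population', 'disaster']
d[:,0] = ['writing', 'tooth', 'basis']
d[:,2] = ['housing', 'republic', 'disaster']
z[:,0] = ['assistance', 'writing', 'replacement']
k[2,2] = 'judgment'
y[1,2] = 'recipe'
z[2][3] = 'actor'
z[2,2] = 'chapter'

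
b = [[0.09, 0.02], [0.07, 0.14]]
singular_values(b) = [0.17, 0.07]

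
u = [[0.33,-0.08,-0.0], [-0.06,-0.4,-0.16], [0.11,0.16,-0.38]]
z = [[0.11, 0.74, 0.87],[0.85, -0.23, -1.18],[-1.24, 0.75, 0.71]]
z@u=[[0.09, -0.17, -0.45], [0.16, -0.16, 0.49], [-0.38, -0.09, -0.39]]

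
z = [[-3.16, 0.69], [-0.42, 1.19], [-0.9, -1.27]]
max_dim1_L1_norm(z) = 3.85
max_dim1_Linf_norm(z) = 3.16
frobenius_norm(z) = 3.80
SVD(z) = [[-0.96, -0.04], [-0.19, -0.61], [-0.19, 0.79]] @ diag([3.357987201957355, 1.7891400033229978]) @ [[0.98, -0.19], [-0.19, -0.98]]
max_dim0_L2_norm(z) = 3.31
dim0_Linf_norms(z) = [3.16, 1.27]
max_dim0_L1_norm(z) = 4.48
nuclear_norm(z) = 5.15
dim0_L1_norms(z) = [4.48, 3.15]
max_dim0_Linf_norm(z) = 3.16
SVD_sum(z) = [[-3.17, 0.63], [-0.63, 0.12], [-0.62, 0.12]] + [[0.01, 0.06], [0.21, 1.07], [-0.28, -1.39]]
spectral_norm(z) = 3.36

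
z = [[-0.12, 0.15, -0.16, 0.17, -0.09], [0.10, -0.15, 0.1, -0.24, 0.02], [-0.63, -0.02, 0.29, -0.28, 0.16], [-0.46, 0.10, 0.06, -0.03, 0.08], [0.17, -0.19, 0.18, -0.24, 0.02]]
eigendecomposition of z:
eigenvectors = [[(-0.2+0j), (-0.14+0.09j), -0.14-0.09j, (-0.29+0j), -0.26+0.00j], [(-0.06+0j), -0.05-0.36j, (-0.05+0.36j), -0.78+0.00j, -0.87+0.00j], [(0.88+0j), -0.67+0.00j, -0.67-0.00j, (-0.4+0j), -0.29+0.00j], [(0.42+0j), -0.54+0.09j, (-0.54-0.09j), -0.01+0.00j, 0.29+0.00j], [0.12+0.00j, 0.23-0.18j, 0.23+0.18j, -0.38+0.00j, -0.09+0.00j]]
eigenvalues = [(0.32+0j), (-0.13+0.15j), (-0.13-0.15j), (-0.05+0j), (-0.01+0j)]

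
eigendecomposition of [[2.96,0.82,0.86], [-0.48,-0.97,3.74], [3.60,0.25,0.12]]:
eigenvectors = [[(0.68+0j),(-0.15-0.11j),-0.15+0.11j], [(0.39+0j),(0.94+0j),0.94-0.00j], [0.62+0.00j,(-0.04+0.29j),-0.04-0.29j]]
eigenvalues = [(4.21+0j), (-1.05+1.22j), (-1.05-1.22j)]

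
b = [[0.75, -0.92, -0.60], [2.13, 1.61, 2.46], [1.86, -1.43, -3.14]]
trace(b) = -0.78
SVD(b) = [[0.22, 0.22, -0.95], [-0.60, 0.8, 0.05], [0.77, 0.56, 0.31]] @ diag([4.629450622998733, 2.922599637601639, 0.5832651948362735]) @ [[0.07, -0.49, -0.87],  [1.00, 0.1, 0.02],  [-0.07, 0.87, -0.49]]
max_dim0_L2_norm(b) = 4.03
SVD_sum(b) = [[0.07, -0.50, -0.89], [-0.19, 1.36, 2.42], [0.24, -1.74, -3.09]] + [[0.64, 0.06, 0.02], [2.32, 0.22, 0.06], [1.63, 0.16, 0.04]] + [[0.04, -0.48, 0.27], [-0.00, 0.02, -0.01], [-0.01, 0.16, -0.09]]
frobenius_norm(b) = 5.51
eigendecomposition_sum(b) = [[0.37+0.87j,  (-0.46+0.19j),  -0.30+0.12j], [(1.69-1.27j),  (0.65+0.9j),  0.42+0.58j], [(-0.04+0.91j),  (-0.47-0.03j),  -0.31-0.02j]] + [[0.37-0.87j, -0.46-0.19j, (-0.3-0.12j)], [(1.69+1.27j), (0.65-0.9j), 0.42-0.58j], [-0.04-0.91j, -0.47+0.03j, (-0.31+0.02j)]] + [[0.00-0.00j, -0.00+0.00j, -0.01+0.00j],[(-1.25+0j), 0.31-0.00j, (1.63-0j)],[1.93-0.00j, (-0.48+0j), (-2.53+0j)]]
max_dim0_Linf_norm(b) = 3.14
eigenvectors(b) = [[(-0.09+0.37j), -0.09-0.37j, 0j], [(0.85+0j), (0.85-0j), (-0.54+0j)], [-0.23+0.28j, (-0.23-0.28j), (0.84+0j)]]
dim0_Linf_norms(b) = [2.13, 1.61, 3.14]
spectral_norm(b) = 4.63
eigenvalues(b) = [(0.72+1.75j), (0.72-1.75j), (-2.21+0j)]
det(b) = -7.89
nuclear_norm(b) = 8.14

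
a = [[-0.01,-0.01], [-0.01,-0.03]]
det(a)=0.000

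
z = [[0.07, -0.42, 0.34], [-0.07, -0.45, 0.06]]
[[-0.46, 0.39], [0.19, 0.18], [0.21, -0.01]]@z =[[-0.06,0.02,-0.13], [0.0,-0.16,0.08], [0.02,-0.08,0.07]]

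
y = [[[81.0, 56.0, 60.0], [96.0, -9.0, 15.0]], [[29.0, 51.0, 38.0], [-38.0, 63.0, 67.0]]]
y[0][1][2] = 15.0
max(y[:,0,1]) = 56.0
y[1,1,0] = -38.0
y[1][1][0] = -38.0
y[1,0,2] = 38.0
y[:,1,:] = [[96.0, -9.0, 15.0], [-38.0, 63.0, 67.0]]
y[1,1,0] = -38.0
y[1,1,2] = 67.0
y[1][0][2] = 38.0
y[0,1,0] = 96.0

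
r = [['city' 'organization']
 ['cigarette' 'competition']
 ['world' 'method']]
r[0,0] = 'city'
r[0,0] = 'city'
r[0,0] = 'city'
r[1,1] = 'competition'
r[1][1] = 'competition'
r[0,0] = 'city'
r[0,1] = 'organization'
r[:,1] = ['organization', 'competition', 'method']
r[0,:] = ['city', 'organization']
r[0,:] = ['city', 'organization']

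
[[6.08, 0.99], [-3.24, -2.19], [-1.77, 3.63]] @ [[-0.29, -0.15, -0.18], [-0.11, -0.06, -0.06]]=[[-1.87, -0.97, -1.15], [1.18, 0.62, 0.71], [0.11, 0.05, 0.10]]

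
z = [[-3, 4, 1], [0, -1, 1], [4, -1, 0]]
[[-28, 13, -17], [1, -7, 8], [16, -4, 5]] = z@[[3, 0, 0], [-4, 4, -5], [-3, -3, 3]]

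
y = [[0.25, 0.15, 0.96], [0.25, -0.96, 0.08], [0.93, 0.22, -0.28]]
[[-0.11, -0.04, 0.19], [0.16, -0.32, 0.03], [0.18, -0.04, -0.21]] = y @ [[0.18, -0.13, -0.14], [-0.13, 0.3, -0.05], [-0.14, -0.05, 0.24]]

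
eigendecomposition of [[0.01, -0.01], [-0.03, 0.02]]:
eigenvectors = [[-0.61, 0.4], [-0.79, -0.92]]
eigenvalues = [-0.0, 0.03]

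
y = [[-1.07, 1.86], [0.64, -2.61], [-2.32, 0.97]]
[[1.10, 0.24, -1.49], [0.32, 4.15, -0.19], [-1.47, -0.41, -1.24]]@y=[[2.43, -0.03], [2.75, -10.42], [4.19, -2.87]]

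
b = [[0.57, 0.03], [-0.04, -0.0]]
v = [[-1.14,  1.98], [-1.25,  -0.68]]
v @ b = [[-0.73, -0.03], [-0.69, -0.04]]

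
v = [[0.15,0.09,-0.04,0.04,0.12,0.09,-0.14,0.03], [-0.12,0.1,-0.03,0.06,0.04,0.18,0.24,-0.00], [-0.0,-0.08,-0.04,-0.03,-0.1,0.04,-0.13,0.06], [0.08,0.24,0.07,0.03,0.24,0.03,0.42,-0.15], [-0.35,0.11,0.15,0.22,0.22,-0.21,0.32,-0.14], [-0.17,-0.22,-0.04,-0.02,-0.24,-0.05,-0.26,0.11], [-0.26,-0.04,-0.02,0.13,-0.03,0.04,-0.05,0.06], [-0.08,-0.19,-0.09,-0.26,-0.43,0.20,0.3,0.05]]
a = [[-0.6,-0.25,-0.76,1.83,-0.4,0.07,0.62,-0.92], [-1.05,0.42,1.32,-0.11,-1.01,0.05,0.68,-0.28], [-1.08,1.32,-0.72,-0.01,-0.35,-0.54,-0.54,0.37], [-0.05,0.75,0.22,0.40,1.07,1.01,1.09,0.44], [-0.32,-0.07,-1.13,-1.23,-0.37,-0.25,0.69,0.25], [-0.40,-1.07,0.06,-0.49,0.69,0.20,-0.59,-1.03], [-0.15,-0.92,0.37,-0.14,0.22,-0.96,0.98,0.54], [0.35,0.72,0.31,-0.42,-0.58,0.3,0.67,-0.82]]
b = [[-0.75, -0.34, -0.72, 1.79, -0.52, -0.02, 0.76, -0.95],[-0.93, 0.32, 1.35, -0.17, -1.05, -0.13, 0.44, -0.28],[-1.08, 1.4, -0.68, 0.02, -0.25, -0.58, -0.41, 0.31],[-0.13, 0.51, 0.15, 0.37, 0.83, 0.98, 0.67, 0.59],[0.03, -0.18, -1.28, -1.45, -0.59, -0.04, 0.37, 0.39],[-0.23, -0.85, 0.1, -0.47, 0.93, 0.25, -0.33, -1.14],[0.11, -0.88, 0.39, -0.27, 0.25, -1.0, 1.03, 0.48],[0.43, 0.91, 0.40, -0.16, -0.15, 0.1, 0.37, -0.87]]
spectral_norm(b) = 2.72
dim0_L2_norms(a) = [1.74, 2.25, 2.1, 2.34, 1.86, 1.56, 2.14, 1.83]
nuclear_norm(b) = 15.02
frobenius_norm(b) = 5.54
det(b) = 104.46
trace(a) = -0.51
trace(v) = 0.41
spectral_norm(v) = 0.92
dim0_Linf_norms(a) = [1.08, 1.32, 1.32, 1.83, 1.07, 1.01, 1.09, 1.03]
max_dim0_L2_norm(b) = 2.41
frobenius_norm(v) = 1.32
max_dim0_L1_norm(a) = 5.86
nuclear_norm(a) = 15.11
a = v + b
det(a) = 81.45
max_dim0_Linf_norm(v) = 0.43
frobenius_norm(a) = 5.63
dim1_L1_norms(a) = [5.45, 4.92, 4.93, 5.03, 4.31, 4.53, 4.28, 4.17]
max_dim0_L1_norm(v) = 1.86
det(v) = -0.00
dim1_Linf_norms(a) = [1.83, 1.32, 1.32, 1.09, 1.23, 1.07, 0.98, 0.82]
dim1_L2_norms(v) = [0.28, 0.35, 0.2, 0.57, 0.65, 0.47, 0.31, 0.66]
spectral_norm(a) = 2.62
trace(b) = -0.92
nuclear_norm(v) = 2.48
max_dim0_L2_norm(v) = 0.73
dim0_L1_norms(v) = [1.21, 1.07, 0.48, 0.79, 1.42, 0.84, 1.86, 0.6]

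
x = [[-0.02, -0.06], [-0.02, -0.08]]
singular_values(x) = [0.1, 0.0]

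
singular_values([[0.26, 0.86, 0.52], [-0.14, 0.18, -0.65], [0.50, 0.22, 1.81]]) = [2.11, 0.82, 0.0]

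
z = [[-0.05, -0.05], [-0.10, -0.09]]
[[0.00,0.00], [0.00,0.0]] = z@[[0.06, 0.06], [-0.1, -0.11]]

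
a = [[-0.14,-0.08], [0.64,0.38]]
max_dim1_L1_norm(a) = 1.02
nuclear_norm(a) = 0.76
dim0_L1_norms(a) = [0.78, 0.46]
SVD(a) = [[-0.21, 0.98], [0.98, 0.21]] @ diag([0.7615727827110614, 0.0026261442706504343]) @ [[0.86,0.51],[-0.51,0.86]]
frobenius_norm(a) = 0.76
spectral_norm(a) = 0.76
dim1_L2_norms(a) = [0.16, 0.74]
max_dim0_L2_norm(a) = 0.66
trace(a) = 0.24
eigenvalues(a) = [-0.01, 0.25]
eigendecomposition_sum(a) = [[-0.01,-0.0], [0.02,0.0]] + [[-0.13, -0.08], [0.62, 0.38]]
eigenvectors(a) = [[-0.52, 0.20], [0.86, -0.98]]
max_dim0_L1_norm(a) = 0.78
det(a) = -0.00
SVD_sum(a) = [[-0.14,  -0.08], [0.64,  0.38]] + [[-0.00, 0.00], [-0.00, 0.0]]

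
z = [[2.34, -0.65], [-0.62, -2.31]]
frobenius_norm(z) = 3.41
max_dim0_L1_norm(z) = 2.96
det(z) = -5.81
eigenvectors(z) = [[0.99, 0.14],[-0.13, 0.99]]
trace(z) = 0.03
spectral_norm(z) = 2.43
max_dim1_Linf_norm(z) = 2.34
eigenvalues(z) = [2.43, -2.4]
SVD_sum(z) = [[2.03, -1.18], [0.54, -0.31]] + [[0.31, 0.53],[-1.16, -2.00]]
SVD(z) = [[-0.97, -0.26], [-0.26, 0.97]] @ diag([2.431368800072461, 2.3889423932012677]) @ [[-0.86,0.50],[-0.5,-0.86]]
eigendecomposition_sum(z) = [[2.38, -0.33], [-0.31, 0.04]] + [[-0.04, -0.32], [-0.31, -2.35]]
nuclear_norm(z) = 4.82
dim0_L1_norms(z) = [2.96, 2.96]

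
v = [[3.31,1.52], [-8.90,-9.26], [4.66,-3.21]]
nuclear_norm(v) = 19.02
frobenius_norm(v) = 14.50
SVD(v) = [[-0.26, -0.19], [0.96, -0.15], [-0.10, -0.97]] @ diag([13.338778547831248, 5.685137364384161]) @ [[-0.74, -0.67], [-0.67, 0.74]]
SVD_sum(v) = [[2.57,2.34], [-9.47,-8.63], [0.95,0.86]] + [[0.74, -0.82],[0.57, -0.63],[3.71, -4.07]]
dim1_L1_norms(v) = [4.83, 18.16, 7.87]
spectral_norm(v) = 13.34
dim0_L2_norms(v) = [10.58, 9.92]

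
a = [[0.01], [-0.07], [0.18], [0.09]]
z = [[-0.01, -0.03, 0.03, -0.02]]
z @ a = [[0.01]]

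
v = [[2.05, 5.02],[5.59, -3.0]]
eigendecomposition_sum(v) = [[3.86,2.31], [2.57,1.54]] + [[-1.81, 2.71], [3.02, -4.54]]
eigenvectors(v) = [[0.83, -0.51], [0.55, 0.86]]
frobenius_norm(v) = 8.35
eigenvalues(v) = [5.39, -6.34]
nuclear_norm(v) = 11.75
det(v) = -34.21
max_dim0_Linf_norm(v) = 5.59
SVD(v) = [[0.29, -0.96], [-0.96, -0.29]] @ diag([6.4291978711783075, 5.3213170111577]) @ [[-0.74, 0.67], [-0.67, -0.74]]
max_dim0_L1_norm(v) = 8.02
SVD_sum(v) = [[-1.37, 1.25], [4.56, -4.14]] + [[3.42,3.77],[1.03,1.14]]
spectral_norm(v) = 6.43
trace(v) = -0.95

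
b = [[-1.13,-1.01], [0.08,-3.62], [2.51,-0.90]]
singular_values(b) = [3.9, 2.71]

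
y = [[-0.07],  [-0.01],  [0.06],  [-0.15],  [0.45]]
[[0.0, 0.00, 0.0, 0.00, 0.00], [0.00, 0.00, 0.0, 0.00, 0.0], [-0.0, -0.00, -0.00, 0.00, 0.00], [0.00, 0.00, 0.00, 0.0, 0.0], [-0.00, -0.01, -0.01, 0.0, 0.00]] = y @ [[-0.01, -0.03, -0.03, 0.00, 0.00]]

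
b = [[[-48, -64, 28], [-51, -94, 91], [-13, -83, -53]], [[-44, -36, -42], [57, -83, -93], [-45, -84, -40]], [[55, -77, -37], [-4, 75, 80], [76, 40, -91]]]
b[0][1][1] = -94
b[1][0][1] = -36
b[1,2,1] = -84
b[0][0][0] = -48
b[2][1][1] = 75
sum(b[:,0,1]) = -177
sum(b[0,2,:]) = -149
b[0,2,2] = -53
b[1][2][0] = -45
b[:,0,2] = [28, -42, -37]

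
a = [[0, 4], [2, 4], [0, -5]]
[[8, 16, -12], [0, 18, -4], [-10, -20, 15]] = a@[[-4, 1, 4], [2, 4, -3]]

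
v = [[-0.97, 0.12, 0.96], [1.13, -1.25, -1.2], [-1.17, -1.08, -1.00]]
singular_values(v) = [2.48, 1.81, 0.5]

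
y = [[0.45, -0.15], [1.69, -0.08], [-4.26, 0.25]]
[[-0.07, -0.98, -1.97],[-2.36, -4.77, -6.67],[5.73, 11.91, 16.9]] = y @ [[-1.6, -2.93, -3.88], [-4.34, -2.28, 1.47]]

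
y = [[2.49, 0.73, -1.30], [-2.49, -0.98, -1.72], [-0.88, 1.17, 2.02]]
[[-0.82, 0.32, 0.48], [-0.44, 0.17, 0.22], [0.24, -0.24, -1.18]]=y@[[0.07, 0.01, 0.24], [-0.54, 0.10, -0.50], [0.46, -0.17, -0.19]]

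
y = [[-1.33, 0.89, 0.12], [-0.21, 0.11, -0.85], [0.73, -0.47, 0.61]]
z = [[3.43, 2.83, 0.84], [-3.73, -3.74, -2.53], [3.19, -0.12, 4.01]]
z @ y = [[-4.54, 2.97, -1.48],[3.90, -2.54, 1.19],[-1.29, 0.94, 2.93]]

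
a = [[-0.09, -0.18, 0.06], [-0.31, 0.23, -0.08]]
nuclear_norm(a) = 0.60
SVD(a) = [[-0.16, 0.99], [0.99, 0.16]] @ diag([0.3979091275097061, 0.2028997936037996]) @ [[-0.73, 0.64, -0.22], [-0.68, -0.7, 0.23]]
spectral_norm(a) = 0.40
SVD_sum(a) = [[0.05, -0.04, 0.01], [-0.29, 0.25, -0.09]] + [[-0.14,  -0.14,  0.05], [-0.02,  -0.02,  0.01]]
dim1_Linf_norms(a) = [0.18, 0.31]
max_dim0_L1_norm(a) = 0.41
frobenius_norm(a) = 0.45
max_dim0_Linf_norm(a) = 0.31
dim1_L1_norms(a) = [0.33, 0.62]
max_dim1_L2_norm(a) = 0.39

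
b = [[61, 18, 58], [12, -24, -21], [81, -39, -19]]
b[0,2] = 58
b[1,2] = -21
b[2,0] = 81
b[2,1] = -39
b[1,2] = -21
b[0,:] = [61, 18, 58]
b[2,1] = -39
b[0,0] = 61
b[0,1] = 18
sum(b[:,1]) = -45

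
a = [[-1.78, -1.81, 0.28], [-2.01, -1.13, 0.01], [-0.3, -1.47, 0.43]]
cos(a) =[[-0.26, -0.81, 0.04], [-1.01, 0.05, 0.13], [-0.74, -0.09, 0.89]]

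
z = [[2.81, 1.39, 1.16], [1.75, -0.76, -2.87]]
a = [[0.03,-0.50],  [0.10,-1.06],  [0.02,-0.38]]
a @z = [[-0.79, 0.42, 1.47], [-1.57, 0.94, 3.16], [-0.61, 0.32, 1.11]]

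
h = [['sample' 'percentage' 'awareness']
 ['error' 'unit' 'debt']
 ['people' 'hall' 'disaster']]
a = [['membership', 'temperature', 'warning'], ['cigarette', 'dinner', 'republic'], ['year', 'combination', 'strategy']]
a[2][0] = 'year'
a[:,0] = ['membership', 'cigarette', 'year']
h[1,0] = 'error'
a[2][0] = 'year'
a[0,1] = 'temperature'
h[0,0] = 'sample'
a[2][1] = 'combination'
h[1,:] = ['error', 'unit', 'debt']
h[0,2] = 'awareness'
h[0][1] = 'percentage'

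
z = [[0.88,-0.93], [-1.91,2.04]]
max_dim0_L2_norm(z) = 2.24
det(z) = 0.02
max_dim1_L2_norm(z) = 2.79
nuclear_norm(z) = 3.08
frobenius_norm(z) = 3.07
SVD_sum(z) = [[0.88, -0.93], [-1.91, 2.04]] + [[0.00, 0.00], [0.0, 0.00]]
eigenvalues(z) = [0.01, 2.91]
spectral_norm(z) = 3.07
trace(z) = 2.92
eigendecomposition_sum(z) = [[0.0, 0.00],[0.00, 0.00]] + [[0.88, -0.93], [-1.91, 2.04]]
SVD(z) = [[-0.42, 0.91], [0.91, 0.42]] @ diag([3.0739164262953422, 0.0061485080851002094]) @ [[-0.68,0.73], [0.73,0.68]]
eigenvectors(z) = [[-0.73, 0.42], [-0.68, -0.91]]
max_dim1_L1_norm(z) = 3.95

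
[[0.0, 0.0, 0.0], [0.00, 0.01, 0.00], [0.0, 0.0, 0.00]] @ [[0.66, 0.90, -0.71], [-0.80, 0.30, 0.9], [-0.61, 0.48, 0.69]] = [[0.0,0.00,0.0],[-0.01,0.00,0.01],[0.0,0.0,0.0]]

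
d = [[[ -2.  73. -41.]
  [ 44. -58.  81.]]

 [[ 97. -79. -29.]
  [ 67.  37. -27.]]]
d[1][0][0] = 97.0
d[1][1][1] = 37.0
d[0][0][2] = -41.0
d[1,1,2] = -27.0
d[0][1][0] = 44.0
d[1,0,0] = 97.0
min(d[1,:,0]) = 67.0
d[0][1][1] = -58.0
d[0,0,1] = 73.0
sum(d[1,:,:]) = 66.0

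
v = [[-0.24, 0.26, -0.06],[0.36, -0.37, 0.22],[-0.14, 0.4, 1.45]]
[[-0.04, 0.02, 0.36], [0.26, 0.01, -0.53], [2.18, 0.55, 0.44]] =v @ [[0.32, -1.05, -0.95], [0.46, -0.76, 0.54], [1.41, 0.49, 0.06]]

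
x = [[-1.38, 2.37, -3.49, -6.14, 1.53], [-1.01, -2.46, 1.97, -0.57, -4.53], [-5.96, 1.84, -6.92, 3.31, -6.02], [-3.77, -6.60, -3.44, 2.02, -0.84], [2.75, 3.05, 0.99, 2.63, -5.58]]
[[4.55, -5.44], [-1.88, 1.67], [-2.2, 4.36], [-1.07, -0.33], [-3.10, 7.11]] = x @ [[0.05,0.45],[0.06,0.13],[-0.24,-0.07],[-0.51,0.71],[0.33,-0.66]]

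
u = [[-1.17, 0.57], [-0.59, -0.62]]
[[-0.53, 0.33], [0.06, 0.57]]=u@ [[0.28, -0.50], [-0.36, -0.44]]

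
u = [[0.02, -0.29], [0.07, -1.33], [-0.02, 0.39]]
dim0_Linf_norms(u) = [0.07, 1.33]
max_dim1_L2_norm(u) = 1.33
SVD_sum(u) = [[0.02, -0.29], [0.07, -1.33], [-0.02, 0.39]] + [[0.0,0.00], [-0.0,-0.00], [0.0,0.0]]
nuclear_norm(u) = 1.42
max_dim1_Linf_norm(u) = 1.33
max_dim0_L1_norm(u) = 2.01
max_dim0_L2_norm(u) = 1.42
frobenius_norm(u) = 1.42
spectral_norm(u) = 1.42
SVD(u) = [[-0.2, 0.97], [-0.94, -0.17], [0.28, 0.16]] @ diag([1.418019050790657, 0.004687386773434002]) @ [[-0.05, 1.00], [1.00, 0.05]]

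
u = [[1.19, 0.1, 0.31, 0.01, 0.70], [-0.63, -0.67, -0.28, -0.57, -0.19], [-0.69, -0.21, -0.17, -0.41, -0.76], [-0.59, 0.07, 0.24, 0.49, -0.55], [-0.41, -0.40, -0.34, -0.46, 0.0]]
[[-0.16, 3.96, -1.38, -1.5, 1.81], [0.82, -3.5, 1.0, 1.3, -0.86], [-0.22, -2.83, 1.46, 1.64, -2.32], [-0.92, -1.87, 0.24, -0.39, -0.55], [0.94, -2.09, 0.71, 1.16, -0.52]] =u @ [[0.41, 3.03, -0.45, 0.03, 0.50], [-1.17, 2.36, 0.20, 0.16, -1.32], [-2.83, -0.44, -0.6, -2.31, -0.13], [0.71, 0.11, -0.87, -0.98, 1.93], [0.49, 0.36, -0.96, -1.18, 1.95]]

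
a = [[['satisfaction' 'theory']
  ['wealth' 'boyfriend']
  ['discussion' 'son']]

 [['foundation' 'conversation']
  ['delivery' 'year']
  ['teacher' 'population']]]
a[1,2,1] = 'population'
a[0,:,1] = ['theory', 'boyfriend', 'son']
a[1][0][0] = 'foundation'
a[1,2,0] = 'teacher'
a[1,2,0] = 'teacher'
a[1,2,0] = 'teacher'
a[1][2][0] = 'teacher'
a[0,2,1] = 'son'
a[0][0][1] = 'theory'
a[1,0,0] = 'foundation'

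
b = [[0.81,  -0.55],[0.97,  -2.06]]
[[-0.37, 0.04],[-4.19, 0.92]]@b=[[-0.26, 0.12], [-2.50, 0.41]]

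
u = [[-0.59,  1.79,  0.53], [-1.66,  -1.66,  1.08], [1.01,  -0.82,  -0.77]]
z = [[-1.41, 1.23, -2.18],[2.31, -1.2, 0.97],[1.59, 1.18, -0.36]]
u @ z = [[5.81, -2.25, 2.83], [0.22, 1.22, 1.62], [-4.54, 1.32, -2.72]]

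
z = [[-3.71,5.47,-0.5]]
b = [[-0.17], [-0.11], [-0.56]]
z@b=[[0.31]]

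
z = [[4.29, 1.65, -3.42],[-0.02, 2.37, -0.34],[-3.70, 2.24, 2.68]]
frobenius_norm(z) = 8.03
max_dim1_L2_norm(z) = 5.73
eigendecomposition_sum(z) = [[4.41, -0.06, -3.38], [0.23, -0.0, -0.18], [-3.55, 0.05, 2.72]] + [[0.10, -0.19, 0.11], [0.02, -0.04, 0.02], [0.13, -0.24, 0.14]] + [[-0.22,1.90,-0.14], [-0.28,2.41,-0.18], [-0.28,2.43,-0.18]]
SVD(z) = [[-0.76,  -0.48,  0.43], [-0.02,  -0.65,  -0.76], [0.65,  -0.59,  0.49]] @ diag([7.141229116204296, 3.6656447495265456, 0.10860607784325074]) @ [[-0.79, 0.02, 0.61], [0.04, -1.0, 0.08], [0.61, 0.08, 0.79]]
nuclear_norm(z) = 10.92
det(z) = 2.84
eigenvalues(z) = [7.13, 0.2, 2.01]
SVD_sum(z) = [[4.32, -0.11, -3.32], [0.12, -0.0, -0.09], [-3.66, 0.09, 2.81]] + [[-0.06, 1.75, -0.14], [-0.09, 2.38, -0.19], [-0.08, 2.15, -0.17]] + [[0.03, 0.0, 0.04], [-0.05, -0.01, -0.07], [0.03, 0.0, 0.04]]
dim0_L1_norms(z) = [8.01, 6.26, 6.44]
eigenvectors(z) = [[-0.78, 0.60, -0.49], [-0.04, 0.13, -0.62], [0.63, 0.79, -0.62]]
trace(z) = 9.34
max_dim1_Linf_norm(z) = 4.29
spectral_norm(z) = 7.14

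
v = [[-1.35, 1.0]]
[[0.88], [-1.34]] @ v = [[-1.19,  0.88], [1.81,  -1.34]]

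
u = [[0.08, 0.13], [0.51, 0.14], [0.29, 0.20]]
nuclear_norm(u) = 0.77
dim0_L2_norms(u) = [0.59, 0.28]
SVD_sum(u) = [[0.11, 0.05], [0.48, 0.2], [0.32, 0.13]] + [[-0.03, 0.08], [0.03, -0.06], [-0.03, 0.07]]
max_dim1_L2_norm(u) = 0.53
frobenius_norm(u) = 0.65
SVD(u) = [[-0.19, 0.67], [-0.82, -0.51], [-0.54, 0.54]] @ diag([0.6397829084003548, 0.13333352961195935]) @ [[-0.92,-0.39], [-0.39,0.92]]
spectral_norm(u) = 0.64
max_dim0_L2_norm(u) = 0.59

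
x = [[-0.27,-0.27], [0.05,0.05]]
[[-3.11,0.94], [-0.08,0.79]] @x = [[0.89, 0.89], [0.06, 0.06]]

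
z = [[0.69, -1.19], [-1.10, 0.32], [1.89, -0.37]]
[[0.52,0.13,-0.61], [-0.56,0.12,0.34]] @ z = [[-0.94, -0.35],  [0.12, 0.58]]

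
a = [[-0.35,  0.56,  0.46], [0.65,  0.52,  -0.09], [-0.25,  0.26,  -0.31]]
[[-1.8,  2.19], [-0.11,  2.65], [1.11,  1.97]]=a @ [[-0.34, -0.30], [-0.42, 5.17], [-3.66, -1.77]]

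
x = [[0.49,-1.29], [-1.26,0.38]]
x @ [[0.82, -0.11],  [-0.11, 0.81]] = [[0.54,  -1.1], [-1.08,  0.45]]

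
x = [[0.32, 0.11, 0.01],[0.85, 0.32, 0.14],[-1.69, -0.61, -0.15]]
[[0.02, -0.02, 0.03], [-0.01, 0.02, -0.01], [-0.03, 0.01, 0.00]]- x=[[-0.30,-0.13,0.02], [-0.86,-0.3,-0.15], [1.66,0.62,0.15]]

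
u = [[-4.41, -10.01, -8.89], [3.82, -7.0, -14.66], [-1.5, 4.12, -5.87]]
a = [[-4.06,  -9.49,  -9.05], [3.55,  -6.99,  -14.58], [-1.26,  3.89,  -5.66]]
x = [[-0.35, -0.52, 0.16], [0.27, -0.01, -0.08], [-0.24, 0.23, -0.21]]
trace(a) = -16.71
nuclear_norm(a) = 33.38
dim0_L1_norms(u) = [9.73, 21.13, 29.42]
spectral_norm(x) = 0.68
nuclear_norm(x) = 1.23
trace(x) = -0.57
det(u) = -938.71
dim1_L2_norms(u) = [14.1, 16.69, 7.33]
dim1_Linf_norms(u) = [10.01, 14.66, 5.87]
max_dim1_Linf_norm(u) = 14.66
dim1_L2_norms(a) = [13.73, 16.55, 6.98]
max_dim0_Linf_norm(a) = 14.58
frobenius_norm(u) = 23.04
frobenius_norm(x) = 0.81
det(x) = -0.04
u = x + a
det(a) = -801.19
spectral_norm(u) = 20.82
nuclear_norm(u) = 34.52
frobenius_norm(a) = 22.61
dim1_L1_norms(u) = [23.31, 25.48, 11.49]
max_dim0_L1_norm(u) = 29.42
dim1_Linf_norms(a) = [9.49, 14.58, 5.66]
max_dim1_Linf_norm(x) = 0.52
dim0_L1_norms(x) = [0.86, 0.76, 0.45]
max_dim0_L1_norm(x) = 0.86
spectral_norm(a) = 20.67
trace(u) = -17.28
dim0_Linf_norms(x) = [0.35, 0.52, 0.21]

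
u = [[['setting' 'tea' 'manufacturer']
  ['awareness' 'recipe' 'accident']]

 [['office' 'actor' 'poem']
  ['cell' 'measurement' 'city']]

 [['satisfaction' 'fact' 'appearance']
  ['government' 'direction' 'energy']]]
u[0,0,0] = 'setting'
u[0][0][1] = 'tea'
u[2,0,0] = 'satisfaction'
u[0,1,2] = 'accident'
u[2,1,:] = ['government', 'direction', 'energy']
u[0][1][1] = 'recipe'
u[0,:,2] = ['manufacturer', 'accident']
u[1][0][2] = 'poem'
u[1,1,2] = 'city'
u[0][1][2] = 'accident'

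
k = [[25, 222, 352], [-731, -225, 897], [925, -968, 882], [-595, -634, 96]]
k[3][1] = -634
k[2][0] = 925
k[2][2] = 882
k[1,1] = -225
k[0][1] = 222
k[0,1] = 222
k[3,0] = -595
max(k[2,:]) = 925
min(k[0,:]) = 25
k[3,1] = -634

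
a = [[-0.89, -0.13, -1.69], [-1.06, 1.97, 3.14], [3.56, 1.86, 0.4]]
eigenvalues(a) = [(-0.97+2.09j), (-0.97-2.09j), (3.41+0j)]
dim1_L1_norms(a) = [2.71, 6.17, 5.82]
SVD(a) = [[-0.36, 0.08, 0.93],[0.58, -0.76, 0.29],[0.73, 0.64, 0.23]] @ diag([4.384863512690281, 3.795105196431299, 1.092038700366248]) @ [[0.53,0.58,0.62],[0.80,-0.08,-0.6],[-0.30,0.81,-0.51]]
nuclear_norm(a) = 9.27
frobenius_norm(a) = 5.90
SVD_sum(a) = [[-0.84, -0.92, -0.99], [1.34, 1.47, 1.57], [1.69, 1.86, 1.99]] + [[0.25, -0.03, -0.19],[-2.30, 0.24, 1.73],[1.94, -0.2, -1.46]] + [[-0.30, 0.82, -0.51], [-0.10, 0.26, -0.16], [-0.07, 0.2, -0.13]]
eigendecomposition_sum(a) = [[(-0.34+1.19j), 0.19+0.28j, -0.64-0.14j], [(-1.11-0.94j), -0.39+0.07j, (0.46-0.61j)], [1.55+0.55j, (0.38-0.23j), -0.24+0.83j]] + [[-0.34-1.19j, 0.19-0.28j, (-0.64+0.14j)], [(-1.11+0.94j), (-0.39-0.07j), 0.46+0.61j], [1.55-0.55j, (0.38+0.23j), -0.24-0.83j]] + [[(-0.22+0j), (-0.51+0j), (-0.41+0j)],  [1.16-0.00j, (2.75-0j), 2.22-0.00j],  [(0.46-0j), 1.09-0.00j, 0.88-0.00j]]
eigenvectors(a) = [[(0.03+0.49j), 0.03-0.49j, (-0.17+0j)], [-0.54-0.21j, (-0.54+0.21j), (0.92+0j)], [0.65+0.00j, 0.65-0.00j, (0.36+0j)]]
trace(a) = 1.48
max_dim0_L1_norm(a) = 5.51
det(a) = 18.17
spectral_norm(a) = 4.38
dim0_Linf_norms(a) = [3.56, 1.97, 3.14]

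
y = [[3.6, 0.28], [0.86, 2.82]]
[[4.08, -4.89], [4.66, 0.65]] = y@[[1.03,-1.41], [1.34,0.66]]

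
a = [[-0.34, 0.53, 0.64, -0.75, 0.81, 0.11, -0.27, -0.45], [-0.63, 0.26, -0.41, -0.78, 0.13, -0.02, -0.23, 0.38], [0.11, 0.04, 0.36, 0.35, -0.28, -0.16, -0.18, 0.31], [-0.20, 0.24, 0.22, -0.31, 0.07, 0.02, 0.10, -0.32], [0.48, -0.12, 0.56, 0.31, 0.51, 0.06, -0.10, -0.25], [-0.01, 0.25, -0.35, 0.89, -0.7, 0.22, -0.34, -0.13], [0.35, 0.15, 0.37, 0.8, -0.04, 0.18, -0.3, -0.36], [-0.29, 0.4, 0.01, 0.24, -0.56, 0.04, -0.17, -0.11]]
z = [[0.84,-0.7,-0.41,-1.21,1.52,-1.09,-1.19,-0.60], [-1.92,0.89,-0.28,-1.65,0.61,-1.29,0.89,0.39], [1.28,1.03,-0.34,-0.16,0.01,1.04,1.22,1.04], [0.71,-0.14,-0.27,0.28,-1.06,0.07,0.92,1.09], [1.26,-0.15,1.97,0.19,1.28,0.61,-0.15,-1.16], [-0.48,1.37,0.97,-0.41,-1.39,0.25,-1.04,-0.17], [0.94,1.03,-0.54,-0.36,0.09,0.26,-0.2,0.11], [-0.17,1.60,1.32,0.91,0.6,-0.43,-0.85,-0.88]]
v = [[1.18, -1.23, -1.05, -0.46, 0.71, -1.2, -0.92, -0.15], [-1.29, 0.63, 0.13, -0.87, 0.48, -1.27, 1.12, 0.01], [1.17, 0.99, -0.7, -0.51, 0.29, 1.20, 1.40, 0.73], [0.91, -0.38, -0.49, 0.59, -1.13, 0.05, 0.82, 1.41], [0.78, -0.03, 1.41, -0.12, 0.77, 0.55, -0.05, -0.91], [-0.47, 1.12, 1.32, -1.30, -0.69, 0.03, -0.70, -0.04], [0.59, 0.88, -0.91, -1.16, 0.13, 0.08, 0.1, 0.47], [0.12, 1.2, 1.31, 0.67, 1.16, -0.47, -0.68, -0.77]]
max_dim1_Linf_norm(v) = 1.41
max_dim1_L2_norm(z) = 3.2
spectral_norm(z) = 4.01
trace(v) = 1.83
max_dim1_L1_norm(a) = 3.9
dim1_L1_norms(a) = [3.9, 2.84, 1.79, 1.48, 2.39, 2.89, 2.55, 1.82]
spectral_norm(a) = 2.09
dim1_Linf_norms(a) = [0.81, 0.78, 0.36, 0.32, 0.56, 0.89, 0.8, 0.56]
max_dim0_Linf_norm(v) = 1.41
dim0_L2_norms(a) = [1.0, 0.82, 1.15, 1.72, 1.35, 0.35, 0.64, 0.88]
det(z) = 63.54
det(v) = 12.11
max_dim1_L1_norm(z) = 7.92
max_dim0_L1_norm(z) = 7.6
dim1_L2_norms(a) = [1.52, 1.21, 0.71, 0.6, 1.0, 1.28, 1.08, 0.81]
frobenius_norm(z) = 7.32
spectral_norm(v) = 3.86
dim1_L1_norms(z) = [7.56, 7.92, 6.12, 4.54, 6.77, 6.08, 3.53, 6.76]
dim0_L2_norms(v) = [2.54, 2.55, 2.85, 2.25, 2.13, 2.24, 2.39, 2.05]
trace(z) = 2.12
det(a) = 0.00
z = a + v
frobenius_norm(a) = 3.02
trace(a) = 0.29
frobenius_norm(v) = 6.75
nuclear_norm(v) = 16.80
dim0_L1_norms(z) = [7.6, 6.91, 6.1, 5.17, 6.56, 5.04, 6.46, 5.44]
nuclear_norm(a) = 6.05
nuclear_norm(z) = 18.00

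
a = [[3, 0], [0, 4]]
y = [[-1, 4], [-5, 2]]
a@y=[[-3, 12], [-20, 8]]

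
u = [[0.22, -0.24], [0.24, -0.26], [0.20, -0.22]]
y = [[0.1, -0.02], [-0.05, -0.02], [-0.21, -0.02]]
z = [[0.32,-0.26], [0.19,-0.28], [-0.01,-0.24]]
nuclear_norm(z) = 0.74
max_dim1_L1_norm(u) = 0.5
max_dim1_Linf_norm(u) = 0.26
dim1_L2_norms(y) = [0.1, 0.05, 0.21]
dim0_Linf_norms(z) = [0.32, 0.28]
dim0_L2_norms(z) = [0.37, 0.45]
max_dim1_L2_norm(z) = 0.41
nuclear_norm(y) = 0.27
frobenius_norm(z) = 0.58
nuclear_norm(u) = 0.57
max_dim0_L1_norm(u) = 0.72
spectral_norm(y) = 0.24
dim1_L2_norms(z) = [0.41, 0.34, 0.24]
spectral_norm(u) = 0.57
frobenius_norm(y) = 0.24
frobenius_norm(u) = 0.57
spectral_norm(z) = 0.56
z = u + y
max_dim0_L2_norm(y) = 0.24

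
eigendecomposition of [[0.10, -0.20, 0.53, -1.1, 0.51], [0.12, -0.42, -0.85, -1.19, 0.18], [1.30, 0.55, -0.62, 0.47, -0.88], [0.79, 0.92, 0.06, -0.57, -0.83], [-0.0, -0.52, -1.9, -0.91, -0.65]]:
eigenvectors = [[-0.10+0.00j, -0.21+0.20j, (-0.21-0.2j), (-0.22+0j), (-0.26+0j)], [0.32+0.00j, (-0.51+0.27j), (-0.51-0.27j), 0.67+0.00j, -0.35+0.00j], [0.37+0.00j, 0.32+0.18j, 0.32-0.18j, -0.44+0.00j, (0.21+0j)], [(0.29+0j), (0.2+0.24j), 0.20-0.24j, -0.04+0.00j, -0.42+0.00j], [(0.81+0j), -0.60+0.00j, (-0.6-0j), (0.55+0j), (-0.77+0j)]]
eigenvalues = [(-2.06+0j), (0.22+1.16j), (0.22-1.16j), (0.32+0j), (-0.87+0j)]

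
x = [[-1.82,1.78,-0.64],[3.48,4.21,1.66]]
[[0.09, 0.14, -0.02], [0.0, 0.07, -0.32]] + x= [[-1.73, 1.92, -0.66], [3.48, 4.28, 1.34]]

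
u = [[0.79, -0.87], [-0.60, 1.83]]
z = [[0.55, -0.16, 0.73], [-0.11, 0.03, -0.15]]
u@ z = [[0.53,-0.15,0.71], [-0.53,0.15,-0.71]]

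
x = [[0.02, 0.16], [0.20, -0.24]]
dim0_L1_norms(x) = [0.22, 0.4]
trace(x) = -0.22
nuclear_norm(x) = 0.44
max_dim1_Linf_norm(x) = 0.24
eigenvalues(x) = [0.11, -0.33]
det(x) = -0.04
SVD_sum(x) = [[-0.07, 0.11], [0.17, -0.26]] + [[0.09, 0.05], [0.03, 0.02]]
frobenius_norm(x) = 0.35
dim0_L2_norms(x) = [0.2, 0.29]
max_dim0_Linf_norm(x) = 0.24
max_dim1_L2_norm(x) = 0.31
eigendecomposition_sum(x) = [[0.09, 0.04], [0.05, 0.02]] + [[-0.07,0.12], [0.15,-0.26]]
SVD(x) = [[0.37, -0.93],[-0.93, -0.37]] @ diag([0.33383943198673466, 0.11023263423675568]) @ [[-0.53, 0.85], [-0.85, -0.53]]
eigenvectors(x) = [[0.87, -0.41], [0.49, 0.91]]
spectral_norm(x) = 0.33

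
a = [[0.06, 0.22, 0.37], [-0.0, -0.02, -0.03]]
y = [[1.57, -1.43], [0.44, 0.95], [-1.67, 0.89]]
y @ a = [[0.09, 0.37, 0.62], [0.03, 0.08, 0.13], [-0.10, -0.39, -0.64]]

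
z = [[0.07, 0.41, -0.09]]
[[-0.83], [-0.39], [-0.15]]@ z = [[-0.06,-0.34,0.07], [-0.03,-0.16,0.04], [-0.01,-0.06,0.01]]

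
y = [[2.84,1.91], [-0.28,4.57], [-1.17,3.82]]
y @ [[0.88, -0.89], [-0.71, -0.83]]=[[1.14,-4.11],  [-3.49,-3.54],  [-3.74,-2.13]]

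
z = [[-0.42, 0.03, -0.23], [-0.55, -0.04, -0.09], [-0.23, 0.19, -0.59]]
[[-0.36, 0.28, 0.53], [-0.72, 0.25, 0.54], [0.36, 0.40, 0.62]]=z@[[1.46, -0.39, -0.69], [0.38, 0.14, -1.26], [-1.06, -0.48, -1.19]]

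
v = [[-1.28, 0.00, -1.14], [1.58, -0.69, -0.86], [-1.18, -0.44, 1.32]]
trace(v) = -0.65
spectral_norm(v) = 2.53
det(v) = 3.37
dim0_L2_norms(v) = [2.35, 0.82, 1.94]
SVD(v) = [[-0.22, -0.93, 0.30], [0.73, 0.05, 0.68], [-0.64, 0.37, 0.67]] @ diag([2.529293801860696, 1.7281243271610527, 0.7712063107516838]) @ [[0.87, -0.09, -0.49], [0.48, -0.11, 0.87], [-0.13, -0.99, -0.06]]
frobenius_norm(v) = 3.16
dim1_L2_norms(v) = [1.71, 1.93, 1.82]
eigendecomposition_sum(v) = [[0.25, 0.09, -0.56], [0.37, 0.14, -0.84], [-0.7, -0.26, 1.58]] + [[-7.98, -2.94, -4.37], [18.71, 6.88, 10.23], [-0.45, -0.16, -0.24]] + [[6.46, 2.85, 3.78], [-17.50, -7.71, -10.25], [-0.03, -0.01, -0.02]]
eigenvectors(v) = [[0.3,0.39,-0.35], [0.45,-0.92,0.94], [-0.84,0.02,0.00]]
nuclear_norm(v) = 5.03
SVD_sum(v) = [[-0.49,0.05,0.27], [1.61,-0.16,-0.90], [-1.42,0.14,0.79]] + [[-0.76, 0.18, -1.4], [0.04, -0.01, 0.07], [0.30, -0.07, 0.56]] + [[-0.03, -0.23, -0.01],[-0.07, -0.52, -0.03],[-0.07, -0.51, -0.03]]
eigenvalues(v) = [1.97, -1.34, -1.27]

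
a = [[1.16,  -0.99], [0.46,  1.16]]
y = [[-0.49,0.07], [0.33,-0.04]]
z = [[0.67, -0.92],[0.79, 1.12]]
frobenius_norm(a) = 1.97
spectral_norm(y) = 0.60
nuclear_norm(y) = 0.60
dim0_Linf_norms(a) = [1.16, 1.16]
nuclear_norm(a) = 2.74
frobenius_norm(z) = 1.78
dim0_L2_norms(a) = [1.25, 1.53]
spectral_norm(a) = 1.63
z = y + a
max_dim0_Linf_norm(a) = 1.16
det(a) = 1.80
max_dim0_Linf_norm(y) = 0.49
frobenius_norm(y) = 0.60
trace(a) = 2.32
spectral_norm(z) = 1.47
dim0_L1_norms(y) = [0.82, 0.11]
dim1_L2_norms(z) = [1.14, 1.37]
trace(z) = 1.79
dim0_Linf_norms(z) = [0.79, 1.12]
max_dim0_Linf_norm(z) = 1.12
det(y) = -0.00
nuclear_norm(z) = 2.48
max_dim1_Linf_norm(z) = 1.12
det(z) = 1.48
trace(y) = -0.53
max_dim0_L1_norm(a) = 2.15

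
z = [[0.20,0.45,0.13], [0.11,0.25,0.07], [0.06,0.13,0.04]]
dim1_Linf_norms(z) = [0.45, 0.25, 0.13]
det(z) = -0.00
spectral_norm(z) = 0.60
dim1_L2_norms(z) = [0.51, 0.28, 0.15]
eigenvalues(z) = [0.49, -0.0, 0.0]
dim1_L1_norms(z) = [0.78, 0.43, 0.23]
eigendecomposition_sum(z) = [[0.20, 0.45, 0.13], [0.11, 0.25, 0.07], [0.06, 0.13, 0.04]] + [[-0.0, 0.0, 0.00], [0.00, -0.0, -0.0], [0.0, -0.00, -0.0]] + [[0.0, -0.00, 0.00], [-0.0, 0.00, -0.00], [0.00, -0.0, 0.0]]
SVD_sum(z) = [[0.2, 0.45, 0.13], [0.11, 0.25, 0.07], [0.06, 0.13, 0.04]] + [[0.0, -0.00, 0.0],  [-0.0, 0.0, -0.0],  [0.0, -0.0, 0.0]] + [[-0.0, 0.00, 0.00], [0.0, -0.00, -0.00], [0.0, -0.00, -0.0]]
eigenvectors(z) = [[-0.85,-0.81,0.35], [-0.47,0.2,-0.40], [-0.25,0.56,0.85]]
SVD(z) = [[-0.85,  0.07,  -0.53], [-0.47,  -0.57,  0.68], [-0.25,  0.82,  0.52]] @ diag([0.6008213902494806, 0.0036675704748743714, 0.00045381217831925476]) @ [[-0.39, -0.88, -0.25], [0.48, -0.43, 0.77], [0.79, -0.18, -0.59]]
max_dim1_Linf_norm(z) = 0.45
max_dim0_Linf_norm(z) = 0.45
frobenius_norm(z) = 0.60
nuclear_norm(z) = 0.60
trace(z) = 0.49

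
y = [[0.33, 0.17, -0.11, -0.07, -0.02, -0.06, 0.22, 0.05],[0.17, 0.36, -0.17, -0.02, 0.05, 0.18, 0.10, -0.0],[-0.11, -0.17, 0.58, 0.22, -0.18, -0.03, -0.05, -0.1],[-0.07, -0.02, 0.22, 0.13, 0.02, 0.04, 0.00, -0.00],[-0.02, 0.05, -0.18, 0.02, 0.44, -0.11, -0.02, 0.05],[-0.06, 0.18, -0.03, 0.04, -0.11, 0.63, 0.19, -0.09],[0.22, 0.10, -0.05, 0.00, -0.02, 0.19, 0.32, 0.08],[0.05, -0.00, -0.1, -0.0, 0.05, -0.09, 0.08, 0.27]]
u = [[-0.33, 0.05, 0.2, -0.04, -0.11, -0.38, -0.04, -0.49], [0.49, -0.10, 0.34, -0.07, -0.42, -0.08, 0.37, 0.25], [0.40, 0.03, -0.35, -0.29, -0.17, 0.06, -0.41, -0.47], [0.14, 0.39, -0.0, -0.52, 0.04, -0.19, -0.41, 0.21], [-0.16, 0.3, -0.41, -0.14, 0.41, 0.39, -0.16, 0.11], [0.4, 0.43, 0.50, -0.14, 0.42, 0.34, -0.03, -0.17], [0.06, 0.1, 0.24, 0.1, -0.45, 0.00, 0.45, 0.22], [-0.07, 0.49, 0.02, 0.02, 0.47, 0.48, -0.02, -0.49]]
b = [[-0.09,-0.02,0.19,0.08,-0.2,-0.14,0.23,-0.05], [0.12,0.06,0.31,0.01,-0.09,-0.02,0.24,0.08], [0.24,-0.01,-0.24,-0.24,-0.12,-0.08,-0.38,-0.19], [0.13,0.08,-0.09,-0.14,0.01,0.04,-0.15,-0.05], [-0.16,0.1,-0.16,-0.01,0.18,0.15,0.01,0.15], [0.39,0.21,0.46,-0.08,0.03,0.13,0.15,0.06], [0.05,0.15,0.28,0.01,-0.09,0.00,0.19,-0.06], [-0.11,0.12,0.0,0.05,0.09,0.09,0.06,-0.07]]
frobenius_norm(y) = 1.43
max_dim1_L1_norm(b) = 1.51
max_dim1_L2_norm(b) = 0.68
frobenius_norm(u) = 2.42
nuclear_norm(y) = 3.06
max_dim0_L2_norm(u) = 0.99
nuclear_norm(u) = 5.70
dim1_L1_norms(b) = [1.0, 0.93, 1.5, 0.69, 0.92, 1.51, 0.83, 0.59]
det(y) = -0.00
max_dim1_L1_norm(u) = 2.43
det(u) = -0.00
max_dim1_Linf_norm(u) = 0.52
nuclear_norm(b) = 2.46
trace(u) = -0.59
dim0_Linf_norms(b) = [0.39, 0.21, 0.46, 0.24, 0.2, 0.15, 0.38, 0.19]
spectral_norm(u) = 1.51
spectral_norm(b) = 0.93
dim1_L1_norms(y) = [1.03, 1.05, 1.44, 0.5, 0.89, 1.33, 0.98, 0.64]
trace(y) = 3.06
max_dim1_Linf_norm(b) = 0.46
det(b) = -0.00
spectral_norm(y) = 0.95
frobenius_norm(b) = 1.27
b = y @ u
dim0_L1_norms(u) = [2.05, 1.89, 2.06, 1.32, 2.49, 1.92, 1.89, 2.41]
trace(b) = 0.02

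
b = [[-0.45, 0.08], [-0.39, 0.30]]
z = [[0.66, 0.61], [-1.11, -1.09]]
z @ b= [[-0.53,0.24],[0.92,-0.42]]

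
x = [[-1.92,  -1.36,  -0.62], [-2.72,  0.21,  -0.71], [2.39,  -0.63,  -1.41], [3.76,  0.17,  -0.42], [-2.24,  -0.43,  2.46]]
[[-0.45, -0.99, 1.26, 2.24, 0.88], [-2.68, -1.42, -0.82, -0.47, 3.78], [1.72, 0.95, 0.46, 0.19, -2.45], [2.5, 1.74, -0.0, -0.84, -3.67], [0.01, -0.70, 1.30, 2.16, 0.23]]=x @ [[0.77, 0.48, 0.10, -0.09, -1.11], [-1.0, -0.02, -1.25, -1.74, 1.24], [0.53, 0.15, 0.4, 0.49, -0.7]]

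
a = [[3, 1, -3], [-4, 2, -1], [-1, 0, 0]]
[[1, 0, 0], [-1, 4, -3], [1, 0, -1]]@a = [[3, 1, -3], [-16, 7, -1], [4, 1, -3]]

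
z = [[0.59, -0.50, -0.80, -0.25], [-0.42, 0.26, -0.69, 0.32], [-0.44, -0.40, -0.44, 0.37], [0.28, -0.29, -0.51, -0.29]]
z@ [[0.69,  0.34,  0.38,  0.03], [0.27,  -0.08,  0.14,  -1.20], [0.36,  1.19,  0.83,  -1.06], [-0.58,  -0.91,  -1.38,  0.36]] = [[0.13,-0.48,-0.16,1.38], [-0.65,-1.28,-1.14,0.52], [-0.78,-0.98,-1.10,1.07], [0.1,-0.22,0.04,0.79]]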